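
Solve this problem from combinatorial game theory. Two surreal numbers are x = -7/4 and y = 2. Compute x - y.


x = -7/4, y = 2
Converting to common denominator: 4
x = -7/4, y = 8/4
x - y = -7/4 - 2 = -15/4

-15/4


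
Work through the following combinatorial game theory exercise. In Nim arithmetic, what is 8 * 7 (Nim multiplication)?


Nim multiplication is bilinear over XOR: (u XOR v) * w = (u*w) XOR (v*w).
So we split each operand into its bit components and XOR the pairwise Nim products.
8 = 8 (as XOR of powers of 2).
7 = 1 + 2 + 4 (as XOR of powers of 2).
Using the standard Nim-product table on single bits:
  2*2 = 3,   2*4 = 8,   2*8 = 12,
  4*4 = 6,   4*8 = 11,  8*8 = 13,
and  1*x = x (identity), k*l = l*k (commutative).
Pairwise Nim products:
  8 * 1 = 8
  8 * 2 = 12
  8 * 4 = 11
XOR them: 8 XOR 12 XOR 11 = 15.
Result: 8 * 7 = 15 (in Nim).

15


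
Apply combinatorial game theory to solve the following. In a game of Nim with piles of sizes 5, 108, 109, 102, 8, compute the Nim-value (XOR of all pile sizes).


We need the XOR (exclusive or) of all pile sizes.
After XOR-ing pile 1 (size 5): 0 XOR 5 = 5
After XOR-ing pile 2 (size 108): 5 XOR 108 = 105
After XOR-ing pile 3 (size 109): 105 XOR 109 = 4
After XOR-ing pile 4 (size 102): 4 XOR 102 = 98
After XOR-ing pile 5 (size 8): 98 XOR 8 = 106
The Nim-value of this position is 106.

106


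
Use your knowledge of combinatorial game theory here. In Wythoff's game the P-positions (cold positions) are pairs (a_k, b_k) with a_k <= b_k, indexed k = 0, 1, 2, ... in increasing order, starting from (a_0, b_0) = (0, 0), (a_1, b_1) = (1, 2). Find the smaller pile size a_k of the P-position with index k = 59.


By Wythoff's theorem, a_k = floor(k * phi) and b_k = floor(k * phi^2) = a_k + k, where phi = (1 + sqrt(5))/2 is the golden ratio.
phi = (1 + sqrt(5))/2 = 1.618034
k = 59
k * phi = 59 * 1.618034 = 95.464005
a_59 = floor(k * phi) = 95

95


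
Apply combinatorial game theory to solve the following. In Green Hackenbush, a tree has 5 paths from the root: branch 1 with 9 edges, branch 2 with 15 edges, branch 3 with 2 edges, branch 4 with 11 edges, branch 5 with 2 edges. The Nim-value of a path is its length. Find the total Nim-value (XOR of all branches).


The tree has 5 branches from the ground vertex.
In Green Hackenbush, the Nim-value of a simple path of length k is k.
Branch 1: length 9, Nim-value = 9
Branch 2: length 15, Nim-value = 15
Branch 3: length 2, Nim-value = 2
Branch 4: length 11, Nim-value = 11
Branch 5: length 2, Nim-value = 2
Total Nim-value = XOR of all branch values:
0 XOR 9 = 9
9 XOR 15 = 6
6 XOR 2 = 4
4 XOR 11 = 15
15 XOR 2 = 13
Nim-value of the tree = 13

13


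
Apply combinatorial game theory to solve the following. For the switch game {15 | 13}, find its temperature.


The game is {15 | 13}, a switch {a | b} with numbers a > b.
Cooling {a | b} by t gives {a - t | b + t}, which stops being hot when a - t = b + t, i.e. at t = (a - b)/2. So the temperature of a switch is (a - b)/2.
Temperature = (Left option - Right option) / 2
= (15 - (13)) / 2
= 2 / 2
= 1

1


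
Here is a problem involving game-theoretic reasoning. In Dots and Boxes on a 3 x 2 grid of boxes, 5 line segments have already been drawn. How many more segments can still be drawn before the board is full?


Grid: 3 x 2 boxes, i.e. 4 rows and 3 columns of dots.
Horizontal edges: (rows + 1) * cols = 4 * 2 = 8
Vertical edges: rows * (cols + 1) = 3 * 3 = 9
Total edges: 8 + 9 = 17
Edges drawn: 5
Remaining: 17 - 5 = 12

12


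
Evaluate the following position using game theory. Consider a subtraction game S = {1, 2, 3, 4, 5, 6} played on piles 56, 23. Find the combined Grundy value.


Subtraction set: {1, 2, 3, 4, 5, 6}
For this subtraction set, G(n) = n mod 7 (period = max + 1 = 7).
Pile 1 (size 56): G(56) = 56 mod 7 = 0
Pile 2 (size 23): G(23) = 23 mod 7 = 2
Total Grundy value = XOR of all: 0 XOR 2 = 2

2


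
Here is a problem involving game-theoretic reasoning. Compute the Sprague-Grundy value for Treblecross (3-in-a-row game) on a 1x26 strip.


Treblecross: place X on empty cells; 3-in-a-row wins.
Playing within two cells of an existing X lets the opponent win at once, so sensible play treats the cells i-2..i+2 around each X as dead. The player left with no safe cell loses, so this is a normal-play take-away game on strips of safe cells.
Placing X at cell i (0-indexed) of a strip of k safe cells leaves independent strips of sizes max(0, i-2) and max(0, k-i-3). Hence G(k) = mex{ G(max(0,i-2)) XOR G(max(0,k-i-3)) : 0 <= i < k }, with G(0) = 0.
G(1): splits (0,0):0^0=0 -> mex({0}) = 1
G(2): splits (0,0):0^0=0 -> mex({0}) = 1
G(3): splits (0,0):0^0=0 -> mex({0}) = 1
G(4): splits (0,1):0^1=1 (0,0):0^0=0 -> mex({0, 1}) = 2
G(5): splits (0,2):0^1=1 (0,1):0^1=1 (0,0):0^0=0 -> mex({0, 1}) = 2
G(6) = mex({1}) = 0
G(7) = mex({0, 1, 2}) = 3
G(8) = mex({0, 1, 2}) = 3
G(9) = mex({0, 2}) = 1
G(10) = mex({0, 2, 3}) = 1
G(11) = mex({0, 3}) = 1
G(12) = mex({1, 3}) = 0
G(13) = mex({0, 1, 2, 3}) = 4
G(14) = mex({0, 1, 2}) = 3
G(15) = mex({0, 1, 2}) = 3
G(16) = mex({0, 1, 2, 4}) = 3
G(17) = mex({0, 1, 3, 4}) = 2
G(18) = mex({0, 1, 3, 4}) = 2
G(19) = mex({0, 1, 3, 5}) = 2
G(20) = mex({0, 1, 2, 3, 5}) = 4
G(21) = mex({0, 1, 2, 3, 5}) = 4
G(22) = mex({1, 2, 6}) = 0
G(23) = mex({0, 1, 2, 3, 4, 6}) = 5
G(24) = mex({0, 1, 2, 3, 4}) = 5
G(25) = mex({0, 1, 3, 4, 7}) = 2
G(26) = mex({0, 1, 3, 4, 5, 7}) = 2
Therefore G(26) = 2.

2


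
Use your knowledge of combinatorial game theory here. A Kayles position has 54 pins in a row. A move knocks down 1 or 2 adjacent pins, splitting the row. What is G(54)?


Kayles: a move removes 1 or 2 adjacent pins from a contiguous row.
Removing pins from a row of k leaves two independent rows (a, b) with a + b = k - 1 (one pin) or a + b = k - 2 (two pins); an end removal gives a = 0.
By Sprague-Grundy, G(k) = mex{ G(a) XOR G(b) } over all these splits. G(0) = 0.
G(1): splits (0,0):0^0=0 -> mex({0}) = 1
G(2): splits (0,1):0^1=1 (0,0):0^0=0 -> mex({0, 1}) = 2
G(3): splits (0,2):0^2=2 (1,1):1^1=0 (0,1):0^1=1 -> mex({0, 1, 2}) = 3
G(4): splits (0,3):0^3=3 (1,2):1^2=3 (0,2):0^2=2 (1,1):1^1=0 -> mex({0, 2, 3}) = 1
G(5): splits (0,4):0^1=1 (1,3):1^3=2 (2,2):2^2=0 (0,3):0^3=3 (1,2):1^2=3 -> mex({0, 1, 2, 3}) = 4
G(6) = mex({0, 1, 2, 4}) = 3
G(7) = mex({0, 1, 3, 4, 5}) = 2
G(8) = mex({0, 2, 3, 5, 6}) = 1
G(9) = mex({0, 1, 2, 3, 6, 7}) = 4
G(10) = mex({0, 1, 3, 4, 5, 7}) = 2
G(11) = mex({0, 1, 2, 3, 4, 5}) = 6
G(12) = mex({0, 1, 2, 3, 5, 6, 7}) = 4
G(13) = mex({0, 2, 3, 4, 6, 7}) = 1
G(14) = mex({0, 1, 4, 5, 6, 7}) = 2
G(15) = mex({0, 1, 2, 3, 4, 5, 6}) = 7
G(16) = mex({0, 2, 3, 5, 6, 7}) = 1
G(17) = mex({0, 1, 2, 3, 5, 6, 7}) = 4
G(18) = mex({0, 1, 2, 4, 5, 6}) = 3
G(19) = mex({0, 1, 3, 4, 5, 7}) = 2
G(20) = mex({0, 2, 3, 4, 5, 6, 7}) = 1
G(21) = mex({0, 1, 2, 3, 5, 6, 7}) = 4
G(22) = mex({0, 1, 2, 3, 4, 5, 7}) = 6
G(23) = mex({0, 1, 2, 3, 4, 5, 6}) = 7
G(24) = mex({0, 1, 2, 3, 5, 6, 7}) = 4
G(25) = mex({0, 2, 3, 4, 6, 7}) = 1
G(26) = mex({0, 1, 3, 4, 5, 6, 7}) = 2
G(27) = mex({0, 1, 2, 3, 4, 5, 6, 7}) = 8
G(28) = mex({0, 1, 2, 3, 4, 6, 7, 8}) = 5
G(29) = mex({0, 1, 2, 3, 5, 6, 7, 8, 9}) = 4
G(30) = mex({0, 1, 2, 3, 4, 5, 6, 9, 10}) = 7
G(31) = mex({0, 1, 3, 4, 5, 7, 10, 11}) = 2
G(32) = mex({0, 2, 3, 4, 5, 6, 7, 9, 11}) = 1
G(33) = mex({0, 1, 2, 3, 4, 5, 6, 7, 9, 12}) = 8
G(34) = mex({0, 1, 2, 3, 4, 5, 7, 8, 11, 12}) = 6
G(35) = mex({0, 1, 2, 3, 4, 5, 6, 8, 9, 10, 11}) = 7
G(36) = mex({0, 1, 2, 3, 5, 6, 7, 9, 10}) = 4
G(37) = mex({0, 2, 3, 4, 6, 7, 9, 10, 11, 12}) = 1
G(38) = mex({0, 1, 3, 4, 5, 6, 7, 9, 10, 11, 12}) = 2
G(39) = mex({0, 1, 2, 4, 5, 6, 7, 9, 10, 12, 14}) = 3
G(40) = mex({0, 2, 3, 4, 6, 7, 11, 12, 14}) = 1
G(41) = mex({0, 1, 2, 3, 5, 6, 7, 9, 10, 11, 12}) = 4
G(42) = mex({0, 1, 2, 3, 4, 5, 6, 9, 10}) = 7
G(43) = mex({0, 1, 3, 4, 5, 7, 9, 10, 12, 15}) = 2
G(44) = mex({0, 2, 3, 4, 5, 6, 7, 9, 10, 12, 15}) = 1
G(45) = mex({0, 1, 2, 3, 4, 5, 6, 7, 9, 10, 12, 14}) = 8
G(46) = mex({0, 1, 3, 4, 5, 7, 8, 11, 12, 14}) = 2
G(47) = mex({0, 1, 2, 3, 4, 5, 6, 8, 9, 10, 11, 12}) = 7
G(48) = mex({0, 1, 2, 3, 5, 6, 7, 9, 10}) = 4
G(49) = mex({0, 2, 3, 4, 6, 7, 9, 10, 11, 12, 15}) = 1
G(50) = mex({0, 1, 4, 5, 6, 7, 9, 11, 12, 14, 15}) = 2
G(51) = mex({0, 1, 2, 3, 4, 5, 6, 7, 9, 12, 14, 15}) = 8
G(52) = mex({0, 2, 3, 4, 5, 6, 7, 8, 11, 12, 15}) = 1
G(53) = mex({0, 1, 2, 3, 5, 6, 7, 8, 9, 10, 11, 12}) = 4
G(54) = mex({0, 1, 2, 3, 4, 5, 6, 9, 10}) = 7
Therefore G(54) = 7.

7


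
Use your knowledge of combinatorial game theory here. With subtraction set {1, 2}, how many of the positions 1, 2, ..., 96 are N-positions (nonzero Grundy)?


Subtraction set S = {1, 2}, so G(n) = n mod 3.
G(n) = 0 when n is a multiple of 3.
Multiples of 3 in [1, 96]: 32
N-positions (nonzero Grundy) = 96 - 32 = 64

64


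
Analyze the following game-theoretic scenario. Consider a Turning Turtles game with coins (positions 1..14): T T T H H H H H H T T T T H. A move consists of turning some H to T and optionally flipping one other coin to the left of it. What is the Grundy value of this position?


Coins: T T T H H H H H H T T T T H
Key fact: a single head at position k behaves exactly like a Nim heap of size k (turning it to T and optionally flipping a coin at j < k corresponds to moving the heap from k to j, or to 0), and heads combine as a disjunctive sum (two heads at the same place would cancel, matching j XOR j = 0). So the Nim-value is the XOR of the 1-indexed positions of the heads.
Face-up positions (1-indexed): [4, 5, 6, 7, 8, 9, 14]
XOR 0 with 4: 0 XOR 4 = 4
XOR 4 with 5: 4 XOR 5 = 1
XOR 1 with 6: 1 XOR 6 = 7
XOR 7 with 7: 7 XOR 7 = 0
XOR 0 with 8: 0 XOR 8 = 8
XOR 8 with 9: 8 XOR 9 = 1
XOR 1 with 14: 1 XOR 14 = 15
Nim-value = 15

15


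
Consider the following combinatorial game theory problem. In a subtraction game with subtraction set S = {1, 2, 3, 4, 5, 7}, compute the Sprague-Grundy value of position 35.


The subtraction set is S = {1, 2, 3, 4, 5, 7}.
G(k) = mex{ G(k - s) : s in S, s <= k }. We compute iteratively: G(0) = 0.
G(1) = mex({0}) = 1
G(2) = mex({0, 1}) = 2
G(3) = mex({0, 1, 2}) = 3
G(4) = mex({0, 1, 2, 3}) = 4
G(5) = mex({0, 1, 2, 3, 4}) = 5
G(6) = mex({1, 2, 3, 4, 5}) = 0
G(7) = mex({0, 2, 3, 4, 5}) = 1
G(8) = mex({0, 1, 3, 4, 5}) = 2
G(9) = mex({0, 1, 2, 4, 5}) = 3
G(10) = mex({0, 1, 2, 3, 5}) = 4
G(11) = mex({0, 1, 2, 3, 4}) = 5
G(12) = mex({1, 2, 3, 4, 5}) = 0
Observe that G(6)..G(12) = 0, 1, 2, 3, 4, 5, 0 repeats G(0)..G(6) = 0, 1, 2, 3, 4, 5, 0.
For k >= max(S) = 7, G(k) is determined by the previous 7 values G(k-7)..G(k-1); a window of 7 consecutive values has recurred shifted by 6, so by induction G(k + 6) = G(k) for all k >= 0: the sequence is periodic from the start with period 6.
One period: G(0..5) = 0, 1, 2, 3, 4, 5.
35 mod 6 = 5, so G(35) = G(5) = 5.

5


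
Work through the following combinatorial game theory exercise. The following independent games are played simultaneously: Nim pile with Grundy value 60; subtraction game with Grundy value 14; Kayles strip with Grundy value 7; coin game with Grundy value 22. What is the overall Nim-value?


By the Sprague-Grundy theorem, the Grundy value of a sum of games is the XOR of individual Grundy values.
Nim pile: Grundy value = 60. Running XOR: 0 XOR 60 = 60
subtraction game: Grundy value = 14. Running XOR: 60 XOR 14 = 50
Kayles strip: Grundy value = 7. Running XOR: 50 XOR 7 = 53
coin game: Grundy value = 22. Running XOR: 53 XOR 22 = 35
The combined Grundy value is 35.

35


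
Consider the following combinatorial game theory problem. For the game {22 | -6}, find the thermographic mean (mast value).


Game = {22 | -6}, a switch {a | b} with numbers a > b.
Its thermograph has left wall a - t and right wall b + t, which meet at t = (a - b)/2, where both equal (a + b)/2. So the mast (mean value) is at (a + b)/2.
Mean = (22 + (-6))/2 = 16/2 = 8

8


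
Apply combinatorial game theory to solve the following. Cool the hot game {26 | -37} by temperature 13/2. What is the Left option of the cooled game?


Original game: {26 | -37} (a switch {a | b} with a > b).
Cooling by t (for t below the temperature (a - b)/2 = 63/2) taxes each move by t: {a | b} cooled by t is {a - t | b + t}.
Cooling amount: t = 13/2
Cooled Left option: 26 - 13/2 = 39/2
Cooled Right option: -37 + 13/2 = -61/2
Cooled game: {39/2 | -61/2}
Left option = 39/2

39/2


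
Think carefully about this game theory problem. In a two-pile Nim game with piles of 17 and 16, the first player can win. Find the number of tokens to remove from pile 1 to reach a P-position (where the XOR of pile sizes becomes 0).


Piles: 17 and 16
Current XOR: 17 XOR 16 = 1 (non-zero, so this is an N-position).
To make the XOR zero, we need to find a move that balances the piles.
For pile 1 (size 17): target = 17 XOR 1 = 16
We reduce pile 1 from 17 to 16.
Tokens removed: 17 - 16 = 1
Verification: 16 XOR 16 = 0

1


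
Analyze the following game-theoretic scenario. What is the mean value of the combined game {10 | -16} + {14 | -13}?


G1 = {10 | -16}, G2 = {14 | -13}
Each is a switch {a | b} with numbers a > b; its mean value is (a + b)/2, and mean value is additive over game sums: m(G1 + G2) = m(G1) + m(G2).
Mean of G1 = (10 + (-16))/2 = -6/2 = -3
Mean of G2 = (14 + (-13))/2 = 1/2 = 1/2
Mean of G1 + G2 = -3 + 1/2 = -5/2

-5/2


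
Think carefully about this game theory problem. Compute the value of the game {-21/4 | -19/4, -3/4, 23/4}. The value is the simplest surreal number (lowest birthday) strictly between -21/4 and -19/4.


Left options: {-21/4}, max = -21/4
Right options: {-19/4, -3/4, 23/4}, min = -19/4
All options are numbers and max(Left) < min(Right), so by the simplicity theorem the value is the simplest (earliest-born) number strictly between -21/4 and -19/4.
The only integer strictly between -21/4 and -19/4 is -5.
No non-integer in the interval can be simpler: if x is a non-integer in the interval, then floor(x) or ceil(x) also lies in the interval (the interval contains an integer), and both are proper prefixes of x's sign expansion, i.e. born earlier. So the game value is -5.
Game value = -5

-5


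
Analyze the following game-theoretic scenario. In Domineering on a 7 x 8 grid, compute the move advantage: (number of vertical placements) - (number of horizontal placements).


Board is 7 x 8 (rows x cols).
Left (vertical) placements: (rows-1) * cols = 6 * 8 = 48
Right (horizontal) placements: rows * (cols-1) = 7 * 7 = 49
Advantage = Left - Right = 48 - 49 = -1

-1


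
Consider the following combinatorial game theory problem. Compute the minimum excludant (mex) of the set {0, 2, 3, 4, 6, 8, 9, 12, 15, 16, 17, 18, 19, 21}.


Set = {0, 2, 3, 4, 6, 8, 9, 12, 15, 16, 17, 18, 19, 21}
0 is in the set.
1 is NOT in the set. This is the mex.
mex = 1

1


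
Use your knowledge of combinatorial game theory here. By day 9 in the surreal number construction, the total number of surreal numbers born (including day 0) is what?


Day 0: {|} = 0 is born. Count = 1.
Day n: the number of surreal numbers born by day n is 2^(n+1) - 1.
By day 0: 2^1 - 1 = 1
By day 1: 2^2 - 1 = 3
By day 2: 2^3 - 1 = 7
By day 3: 2^4 - 1 = 15
By day 4: 2^5 - 1 = 31
By day 5: 2^6 - 1 = 63
By day 6: 2^7 - 1 = 127
By day 7: 2^8 - 1 = 255
By day 8: 2^9 - 1 = 511
By day 9: 2^10 - 1 = 1023
By day 9: 1023 surreal numbers.

1023


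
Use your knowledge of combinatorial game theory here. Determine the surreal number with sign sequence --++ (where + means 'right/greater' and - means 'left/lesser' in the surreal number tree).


Sign expansion: --++
Rule: track bounds (lo, hi), initially (-inf, +inf). On '+', the current value becomes lo and we move to the simplest number in (value, hi): value + 1 if hi = +inf, otherwise the midpoint (value + hi)/2. On '-', the current value becomes hi and we move to value - 1 if lo = -inf, otherwise the midpoint (lo + value)/2.
Start at 0.
Step 1: sign = -, move left. Bounds: (-inf, 0). Value = -1
Step 2: sign = -, move left. Bounds: (-inf, -1). Value = -2
Step 3: sign = +, move right. Bounds: (-2, -1). Value = -3/2
Step 4: sign = +, move right. Bounds: (-3/2, -1). Value = -5/4
The surreal number with sign expansion --++ is -5/4.

-5/4


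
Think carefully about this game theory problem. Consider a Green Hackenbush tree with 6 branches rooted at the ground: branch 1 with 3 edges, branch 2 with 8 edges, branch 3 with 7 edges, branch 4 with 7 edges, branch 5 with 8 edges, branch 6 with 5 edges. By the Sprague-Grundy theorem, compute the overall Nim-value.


The tree has 6 branches from the ground vertex.
In Green Hackenbush, the Nim-value of a simple path of length k is k.
Branch 1: length 3, Nim-value = 3
Branch 2: length 8, Nim-value = 8
Branch 3: length 7, Nim-value = 7
Branch 4: length 7, Nim-value = 7
Branch 5: length 8, Nim-value = 8
Branch 6: length 5, Nim-value = 5
Total Nim-value = XOR of all branch values:
0 XOR 3 = 3
3 XOR 8 = 11
11 XOR 7 = 12
12 XOR 7 = 11
11 XOR 8 = 3
3 XOR 5 = 6
Nim-value of the tree = 6

6


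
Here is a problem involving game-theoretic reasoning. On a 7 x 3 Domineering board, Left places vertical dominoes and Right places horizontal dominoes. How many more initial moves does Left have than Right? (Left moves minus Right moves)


Board is 7 x 3 (rows x cols).
Left (vertical) placements: (rows-1) * cols = 6 * 3 = 18
Right (horizontal) placements: rows * (cols-1) = 7 * 2 = 14
Advantage = Left - Right = 18 - 14 = 4

4


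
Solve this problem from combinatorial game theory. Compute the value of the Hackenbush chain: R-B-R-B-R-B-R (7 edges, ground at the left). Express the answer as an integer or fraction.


Edges (from ground): R-B-R-B-R-B-R
By Berlekamp's sign-expansion rule, a Blue-Red Hackenbush stalk has the value of the surreal number whose sign sequence is the edge sequence with B -> + and R -> -.
Sign sequence: -+-+-+-
Trace the sign expansion in the surreal number tree, starting from 0:
Edge 1: R (sign -) -> bounds (-inf, 0), value = -1
Edge 2: B (sign +) -> bounds (-1, 0), value = -1/2
Edge 3: R (sign -) -> bounds (-1, -1/2), value = -3/4
Edge 4: B (sign +) -> bounds (-3/4, -1/2), value = -5/8
Edge 5: R (sign -) -> bounds (-3/4, -5/8), value = -11/16
Edge 6: B (sign +) -> bounds (-11/16, -5/8), value = -21/32
Edge 7: R (sign -) -> bounds (-11/16, -21/32), value = -43/64
Game value = -43/64

-43/64


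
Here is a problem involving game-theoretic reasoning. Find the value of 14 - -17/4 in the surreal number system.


x = 14, y = -17/4
Converting to common denominator: 4
x = 56/4, y = -17/4
x - y = 14 - -17/4 = 73/4

73/4


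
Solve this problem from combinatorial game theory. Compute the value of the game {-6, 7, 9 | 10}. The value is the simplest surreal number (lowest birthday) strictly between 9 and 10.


Left options: {-6, 7, 9}, max = 9
Right options: {10}, min = 10
All options are numbers and max(Left) < min(Right), so by the simplicity theorem the value is the simplest (earliest-born) number strictly between 9 and 10.
No integer lies strictly between 9 and 10, so the value is the dyadic rational m/2^k in the interval with the smallest k (then m odd); search k = 1, 2, ...:
Denominator 2: 19/2 lies strictly between 9 and 10 -- found.
The simplest number in the interval is 19/2.
Game value = 19/2

19/2


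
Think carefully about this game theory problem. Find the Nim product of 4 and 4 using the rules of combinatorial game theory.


Nim multiplication is bilinear over XOR: (u XOR v) * w = (u*w) XOR (v*w).
So we split each operand into its bit components and XOR the pairwise Nim products.
4 = 4 (as XOR of powers of 2).
4 = 4 (as XOR of powers of 2).
Using the standard Nim-product table on single bits:
  2*2 = 3,   2*4 = 8,   2*8 = 12,
  4*4 = 6,   4*8 = 11,  8*8 = 13,
and  1*x = x (identity), k*l = l*k (commutative).
Pairwise Nim products:
  4 * 4 = 6
XOR them: 6 = 6.
Result: 4 * 4 = 6 (in Nim).

6


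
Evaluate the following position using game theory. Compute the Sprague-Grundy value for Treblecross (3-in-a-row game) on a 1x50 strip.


Treblecross: place X on empty cells; 3-in-a-row wins.
Playing within two cells of an existing X lets the opponent win at once, so sensible play treats the cells i-2..i+2 around each X as dead. The player left with no safe cell loses, so this is a normal-play take-away game on strips of safe cells.
Placing X at cell i (0-indexed) of a strip of k safe cells leaves independent strips of sizes max(0, i-2) and max(0, k-i-3). Hence G(k) = mex{ G(max(0,i-2)) XOR G(max(0,k-i-3)) : 0 <= i < k }, with G(0) = 0.
G(1): splits (0,0):0^0=0 -> mex({0}) = 1
G(2): splits (0,0):0^0=0 -> mex({0}) = 1
G(3): splits (0,0):0^0=0 -> mex({0}) = 1
G(4): splits (0,1):0^1=1 (0,0):0^0=0 -> mex({0, 1}) = 2
G(5): splits (0,2):0^1=1 (0,1):0^1=1 (0,0):0^0=0 -> mex({0, 1}) = 2
G(6) = mex({1}) = 0
G(7) = mex({0, 1, 2}) = 3
G(8) = mex({0, 1, 2}) = 3
G(9) = mex({0, 2}) = 1
G(10) = mex({0, 2, 3}) = 1
G(11) = mex({0, 3}) = 1
G(12) = mex({1, 3}) = 0
G(13) = mex({0, 1, 2, 3}) = 4
G(14) = mex({0, 1, 2}) = 3
G(15) = mex({0, 1, 2}) = 3
G(16) = mex({0, 1, 2, 4}) = 3
G(17) = mex({0, 1, 3, 4}) = 2
G(18) = mex({0, 1, 3, 4}) = 2
G(19) = mex({0, 1, 3, 5}) = 2
G(20) = mex({0, 1, 2, 3, 5}) = 4
G(21) = mex({0, 1, 2, 3, 5}) = 4
G(22) = mex({1, 2, 6}) = 0
G(23) = mex({0, 1, 2, 3, 4, 6}) = 5
G(24) = mex({0, 1, 2, 3, 4}) = 5
G(25) = mex({0, 1, 3, 4, 7}) = 2
G(26) = mex({0, 1, 3, 4, 5, 7}) = 2
G(27) = mex({0, 1, 3, 5}) = 2
G(28) = mex({0, 1, 2, 5}) = 3
G(29) = mex({0, 1, 2, 4, 5, 6}) = 3
G(30) = mex({1, 2, 4, 6}) = 0
G(31) = mex({0, 1, 2, 3, 4, 6}) = 5
G(32) = mex({1, 2, 3, 4, 7}) = 0
G(33) = mex({0, 3, 7}) = 1
G(34) = mex({0, 2, 3, 5, 7}) = 1
G(35) = mex({0, 2, 3, 5, 6}) = 1
G(36) = mex({0, 1, 2, 5, 6}) = 3
G(37) = mex({0, 1, 2, 4, 5, 6}) = 3
G(38) = mex({0, 1, 2, 4}) = 3
G(39) = mex({0, 1, 2, 3, 4, 7}) = 5
G(40) = mex({0, 1, 2, 3, 4, 5, 7}) = 6
G(41) = mex({0, 1, 2, 3, 5, 7}) = 4
G(42) = mex({0, 1, 2, 3, 5, 6, 7}) = 4
G(43) = mex({0, 2, 3, 5, 6}) = 1
G(44) = mex({1, 2, 3, 4, 5, 6}) = 0
G(45) = mex({0, 1, 2, 3, 4, 6, 7}) = 5
G(46) = mex({0, 1, 2, 3, 4, 7}) = 5
G(47) = mex({0, 1, 2, 3, 4, 5, 7}) = 6
G(48) = mex({0, 1, 2, 3, 4, 5, 7}) = 6
G(49) = mex({0, 1, 3, 4, 5, 7}) = 2
G(50) = mex({0, 1, 2, 3, 4, 5, 6}) = 7
Therefore G(50) = 7.

7


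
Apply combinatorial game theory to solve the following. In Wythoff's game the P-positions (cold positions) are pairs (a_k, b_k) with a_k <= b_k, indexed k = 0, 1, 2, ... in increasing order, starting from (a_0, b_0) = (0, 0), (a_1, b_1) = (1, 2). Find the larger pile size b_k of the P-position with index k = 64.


By Wythoff's theorem, a_k = floor(k * phi) and b_k = floor(k * phi^2) = a_k + k, where phi = (1 + sqrt(5))/2 is the golden ratio.
phi = (1 + sqrt(5))/2 = 1.618034
phi^2 = phi + 1 = 2.618034
k = 64
k * phi^2 = 64 * 2.618034 = 167.554175
b_64 = floor(k * phi^2) = 167 (check: a_64 + k = 103 + 64 = 167)

167


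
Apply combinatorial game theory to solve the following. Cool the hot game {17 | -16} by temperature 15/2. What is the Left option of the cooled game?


Original game: {17 | -16} (a switch {a | b} with a > b).
Cooling by t (for t below the temperature (a - b)/2 = 33/2) taxes each move by t: {a | b} cooled by t is {a - t | b + t}.
Cooling amount: t = 15/2
Cooled Left option: 17 - 15/2 = 19/2
Cooled Right option: -16 + 15/2 = -17/2
Cooled game: {19/2 | -17/2}
Left option = 19/2

19/2


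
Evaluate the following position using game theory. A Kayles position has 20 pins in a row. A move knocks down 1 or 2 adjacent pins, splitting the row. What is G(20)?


Kayles: a move removes 1 or 2 adjacent pins from a contiguous row.
Removing pins from a row of k leaves two independent rows (a, b) with a + b = k - 1 (one pin) or a + b = k - 2 (two pins); an end removal gives a = 0.
By Sprague-Grundy, G(k) = mex{ G(a) XOR G(b) } over all these splits. G(0) = 0.
G(1): splits (0,0):0^0=0 -> mex({0}) = 1
G(2): splits (0,1):0^1=1 (0,0):0^0=0 -> mex({0, 1}) = 2
G(3): splits (0,2):0^2=2 (1,1):1^1=0 (0,1):0^1=1 -> mex({0, 1, 2}) = 3
G(4): splits (0,3):0^3=3 (1,2):1^2=3 (0,2):0^2=2 (1,1):1^1=0 -> mex({0, 2, 3}) = 1
G(5): splits (0,4):0^1=1 (1,3):1^3=2 (2,2):2^2=0 (0,3):0^3=3 (1,2):1^2=3 -> mex({0, 1, 2, 3}) = 4
G(6) = mex({0, 1, 2, 4}) = 3
G(7) = mex({0, 1, 3, 4, 5}) = 2
G(8) = mex({0, 2, 3, 5, 6}) = 1
G(9) = mex({0, 1, 2, 3, 6, 7}) = 4
G(10) = mex({0, 1, 3, 4, 5, 7}) = 2
G(11) = mex({0, 1, 2, 3, 4, 5}) = 6
G(12) = mex({0, 1, 2, 3, 5, 6, 7}) = 4
G(13) = mex({0, 2, 3, 4, 6, 7}) = 1
G(14) = mex({0, 1, 4, 5, 6, 7}) = 2
G(15) = mex({0, 1, 2, 3, 4, 5, 6}) = 7
G(16) = mex({0, 2, 3, 5, 6, 7}) = 1
G(17) = mex({0, 1, 2, 3, 5, 6, 7}) = 4
G(18) = mex({0, 1, 2, 4, 5, 6}) = 3
G(19) = mex({0, 1, 3, 4, 5, 7}) = 2
G(20) = mex({0, 2, 3, 4, 5, 6, 7}) = 1
Therefore G(20) = 1.

1


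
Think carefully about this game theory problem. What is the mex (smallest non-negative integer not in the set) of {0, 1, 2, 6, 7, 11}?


Set = {0, 1, 2, 6, 7, 11}
0 is in the set.
1 is in the set.
2 is in the set.
3 is NOT in the set. This is the mex.
mex = 3

3


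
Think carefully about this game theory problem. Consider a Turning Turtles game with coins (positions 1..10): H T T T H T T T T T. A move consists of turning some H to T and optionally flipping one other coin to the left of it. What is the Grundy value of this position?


Coins: H T T T H T T T T T
Key fact: a single head at position k behaves exactly like a Nim heap of size k (turning it to T and optionally flipping a coin at j < k corresponds to moving the heap from k to j, or to 0), and heads combine as a disjunctive sum (two heads at the same place would cancel, matching j XOR j = 0). So the Nim-value is the XOR of the 1-indexed positions of the heads.
Face-up positions (1-indexed): [1, 5]
XOR 0 with 1: 0 XOR 1 = 1
XOR 1 with 5: 1 XOR 5 = 4
Nim-value = 4

4


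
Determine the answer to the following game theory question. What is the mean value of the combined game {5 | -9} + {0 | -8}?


G1 = {5 | -9}, G2 = {0 | -8}
Each is a switch {a | b} with numbers a > b; its mean value is (a + b)/2, and mean value is additive over game sums: m(G1 + G2) = m(G1) + m(G2).
Mean of G1 = (5 + (-9))/2 = -4/2 = -2
Mean of G2 = (0 + (-8))/2 = -8/2 = -4
Mean of G1 + G2 = -2 + -4 = -6

-6


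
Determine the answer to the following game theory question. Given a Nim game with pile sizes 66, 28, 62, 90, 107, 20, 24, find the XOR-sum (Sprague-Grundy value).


We need the XOR (exclusive or) of all pile sizes.
After XOR-ing pile 1 (size 66): 0 XOR 66 = 66
After XOR-ing pile 2 (size 28): 66 XOR 28 = 94
After XOR-ing pile 3 (size 62): 94 XOR 62 = 96
After XOR-ing pile 4 (size 90): 96 XOR 90 = 58
After XOR-ing pile 5 (size 107): 58 XOR 107 = 81
After XOR-ing pile 6 (size 20): 81 XOR 20 = 69
After XOR-ing pile 7 (size 24): 69 XOR 24 = 93
The Nim-value of this position is 93.

93


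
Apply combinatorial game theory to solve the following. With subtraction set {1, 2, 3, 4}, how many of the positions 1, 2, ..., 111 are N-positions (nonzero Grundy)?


Subtraction set S = {1, 2, 3, 4}, so G(n) = n mod 5.
G(n) = 0 when n is a multiple of 5.
Multiples of 5 in [1, 111]: 22
N-positions (nonzero Grundy) = 111 - 22 = 89

89


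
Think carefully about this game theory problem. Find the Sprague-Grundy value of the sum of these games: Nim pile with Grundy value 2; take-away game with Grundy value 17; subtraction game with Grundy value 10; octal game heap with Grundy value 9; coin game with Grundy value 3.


By the Sprague-Grundy theorem, the Grundy value of a sum of games is the XOR of individual Grundy values.
Nim pile: Grundy value = 2. Running XOR: 0 XOR 2 = 2
take-away game: Grundy value = 17. Running XOR: 2 XOR 17 = 19
subtraction game: Grundy value = 10. Running XOR: 19 XOR 10 = 25
octal game heap: Grundy value = 9. Running XOR: 25 XOR 9 = 16
coin game: Grundy value = 3. Running XOR: 16 XOR 3 = 19
The combined Grundy value is 19.

19


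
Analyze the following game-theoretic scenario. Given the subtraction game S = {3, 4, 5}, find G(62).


The subtraction set is S = {3, 4, 5}.
G(k) = mex{ G(k - s) : s in S, s <= k }. We compute iteratively: G(0) = 0.
G(1) = mex({}) = 0
G(2) = mex({}) = 0
G(3) = mex({0}) = 1
G(4) = mex({0}) = 1
G(5) = mex({0}) = 1
G(6) = mex({0, 1}) = 2
G(7) = mex({0, 1}) = 2
G(8) = mex({1}) = 0
G(9) = mex({1, 2}) = 0
G(10) = mex({1, 2}) = 0
G(11) = mex({0, 2}) = 1
G(12) = mex({0, 2}) = 1
Observe that G(8)..G(12) = 0, 0, 0, 1, 1 repeats G(0)..G(4) = 0, 0, 0, 1, 1.
For k >= max(S) = 5, G(k) is determined by the previous 5 values G(k-5)..G(k-1); a window of 5 consecutive values has recurred shifted by 8, so by induction G(k + 8) = G(k) for all k >= 0: the sequence is periodic from the start with period 8.
One period: G(0..7) = 0, 0, 0, 1, 1, 1, 2, 2.
62 mod 8 = 6, so G(62) = G(6) = 2.

2


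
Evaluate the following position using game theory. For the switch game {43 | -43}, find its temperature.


The game is {43 | -43}, a switch {a | b} with numbers a > b.
Cooling {a | b} by t gives {a - t | b + t}, which stops being hot when a - t = b + t, i.e. at t = (a - b)/2. So the temperature of a switch is (a - b)/2.
Temperature = (Left option - Right option) / 2
= (43 - (-43)) / 2
= 86 / 2
= 43

43


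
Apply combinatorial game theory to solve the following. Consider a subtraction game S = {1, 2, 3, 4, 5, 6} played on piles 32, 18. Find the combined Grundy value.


Subtraction set: {1, 2, 3, 4, 5, 6}
For this subtraction set, G(n) = n mod 7 (period = max + 1 = 7).
Pile 1 (size 32): G(32) = 32 mod 7 = 4
Pile 2 (size 18): G(18) = 18 mod 7 = 4
Total Grundy value = XOR of all: 4 XOR 4 = 0

0


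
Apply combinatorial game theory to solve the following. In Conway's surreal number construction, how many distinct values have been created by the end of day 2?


Day 0: {|} = 0 is born. Count = 1.
Day n: the number of surreal numbers born by day n is 2^(n+1) - 1.
By day 0: 2^1 - 1 = 1
By day 1: 2^2 - 1 = 3
By day 2: 2^3 - 1 = 7
By day 2: 7 surreal numbers.

7


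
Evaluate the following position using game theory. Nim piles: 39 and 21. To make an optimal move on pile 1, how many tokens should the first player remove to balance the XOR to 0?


Piles: 39 and 21
Current XOR: 39 XOR 21 = 50 (non-zero, so this is an N-position).
To make the XOR zero, we need to find a move that balances the piles.
For pile 1 (size 39): target = 39 XOR 50 = 21
We reduce pile 1 from 39 to 21.
Tokens removed: 39 - 21 = 18
Verification: 21 XOR 21 = 0

18


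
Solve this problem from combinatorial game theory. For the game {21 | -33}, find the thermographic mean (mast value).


Game = {21 | -33}, a switch {a | b} with numbers a > b.
Its thermograph has left wall a - t and right wall b + t, which meet at t = (a - b)/2, where both equal (a + b)/2. So the mast (mean value) is at (a + b)/2.
Mean = (21 + (-33))/2 = -12/2 = -6

-6


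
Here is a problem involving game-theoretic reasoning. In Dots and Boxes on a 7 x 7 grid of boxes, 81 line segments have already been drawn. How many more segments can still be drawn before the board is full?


Grid: 7 x 7 boxes, i.e. 8 rows and 8 columns of dots.
Horizontal edges: (rows + 1) * cols = 8 * 7 = 56
Vertical edges: rows * (cols + 1) = 7 * 8 = 56
Total edges: 56 + 56 = 112
Edges drawn: 81
Remaining: 112 - 81 = 31

31


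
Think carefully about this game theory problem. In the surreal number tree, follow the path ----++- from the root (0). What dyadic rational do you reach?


Sign expansion: ----++-
Rule: track bounds (lo, hi), initially (-inf, +inf). On '+', the current value becomes lo and we move to the simplest number in (value, hi): value + 1 if hi = +inf, otherwise the midpoint (value + hi)/2. On '-', the current value becomes hi and we move to value - 1 if lo = -inf, otherwise the midpoint (lo + value)/2.
Start at 0.
Step 1: sign = -, move left. Bounds: (-inf, 0). Value = -1
Step 2: sign = -, move left. Bounds: (-inf, -1). Value = -2
Step 3: sign = -, move left. Bounds: (-inf, -2). Value = -3
Step 4: sign = -, move left. Bounds: (-inf, -3). Value = -4
Step 5: sign = +, move right. Bounds: (-4, -3). Value = -7/2
Step 6: sign = +, move right. Bounds: (-7/2, -3). Value = -13/4
Step 7: sign = -, move left. Bounds: (-7/2, -13/4). Value = -27/8
The surreal number with sign expansion ----++- is -27/8.

-27/8


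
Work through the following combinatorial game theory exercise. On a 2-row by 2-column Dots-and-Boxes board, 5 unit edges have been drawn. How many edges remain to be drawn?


Grid: 2 x 2 boxes, i.e. 3 rows and 3 columns of dots.
Horizontal edges: (rows + 1) * cols = 3 * 2 = 6
Vertical edges: rows * (cols + 1) = 2 * 3 = 6
Total edges: 6 + 6 = 12
Edges drawn: 5
Remaining: 12 - 5 = 7

7


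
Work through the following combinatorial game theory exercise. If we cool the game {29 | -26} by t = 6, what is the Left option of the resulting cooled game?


Original game: {29 | -26} (a switch {a | b} with a > b).
Cooling by t (for t below the temperature (a - b)/2 = 55/2) taxes each move by t: {a | b} cooled by t is {a - t | b + t}.
Cooling amount: t = 6
Cooled Left option: 29 - 6 = 23
Cooled Right option: -26 + 6 = -20
Cooled game: {23 | -20}
Left option = 23

23


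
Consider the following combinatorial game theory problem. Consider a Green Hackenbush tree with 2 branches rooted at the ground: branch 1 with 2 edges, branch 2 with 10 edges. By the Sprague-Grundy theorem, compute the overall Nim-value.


The tree has 2 branches from the ground vertex.
In Green Hackenbush, the Nim-value of a simple path of length k is k.
Branch 1: length 2, Nim-value = 2
Branch 2: length 10, Nim-value = 10
Total Nim-value = XOR of all branch values:
0 XOR 2 = 2
2 XOR 10 = 8
Nim-value of the tree = 8

8


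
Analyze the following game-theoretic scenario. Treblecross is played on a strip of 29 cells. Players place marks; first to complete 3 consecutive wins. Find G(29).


Treblecross: place X on empty cells; 3-in-a-row wins.
Playing within two cells of an existing X lets the opponent win at once, so sensible play treats the cells i-2..i+2 around each X as dead. The player left with no safe cell loses, so this is a normal-play take-away game on strips of safe cells.
Placing X at cell i (0-indexed) of a strip of k safe cells leaves independent strips of sizes max(0, i-2) and max(0, k-i-3). Hence G(k) = mex{ G(max(0,i-2)) XOR G(max(0,k-i-3)) : 0 <= i < k }, with G(0) = 0.
G(1): splits (0,0):0^0=0 -> mex({0}) = 1
G(2): splits (0,0):0^0=0 -> mex({0}) = 1
G(3): splits (0,0):0^0=0 -> mex({0}) = 1
G(4): splits (0,1):0^1=1 (0,0):0^0=0 -> mex({0, 1}) = 2
G(5): splits (0,2):0^1=1 (0,1):0^1=1 (0,0):0^0=0 -> mex({0, 1}) = 2
G(6) = mex({1}) = 0
G(7) = mex({0, 1, 2}) = 3
G(8) = mex({0, 1, 2}) = 3
G(9) = mex({0, 2}) = 1
G(10) = mex({0, 2, 3}) = 1
G(11) = mex({0, 3}) = 1
G(12) = mex({1, 3}) = 0
G(13) = mex({0, 1, 2, 3}) = 4
G(14) = mex({0, 1, 2}) = 3
G(15) = mex({0, 1, 2}) = 3
G(16) = mex({0, 1, 2, 4}) = 3
G(17) = mex({0, 1, 3, 4}) = 2
G(18) = mex({0, 1, 3, 4}) = 2
G(19) = mex({0, 1, 3, 5}) = 2
G(20) = mex({0, 1, 2, 3, 5}) = 4
G(21) = mex({0, 1, 2, 3, 5}) = 4
G(22) = mex({1, 2, 6}) = 0
G(23) = mex({0, 1, 2, 3, 4, 6}) = 5
G(24) = mex({0, 1, 2, 3, 4}) = 5
G(25) = mex({0, 1, 3, 4, 7}) = 2
G(26) = mex({0, 1, 3, 4, 5, 7}) = 2
G(27) = mex({0, 1, 3, 5}) = 2
G(28) = mex({0, 1, 2, 5}) = 3
G(29) = mex({0, 1, 2, 4, 5, 6}) = 3
Therefore G(29) = 3.

3


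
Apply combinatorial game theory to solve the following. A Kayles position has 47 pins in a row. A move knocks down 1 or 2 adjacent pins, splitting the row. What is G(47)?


Kayles: a move removes 1 or 2 adjacent pins from a contiguous row.
Removing pins from a row of k leaves two independent rows (a, b) with a + b = k - 1 (one pin) or a + b = k - 2 (two pins); an end removal gives a = 0.
By Sprague-Grundy, G(k) = mex{ G(a) XOR G(b) } over all these splits. G(0) = 0.
G(1): splits (0,0):0^0=0 -> mex({0}) = 1
G(2): splits (0,1):0^1=1 (0,0):0^0=0 -> mex({0, 1}) = 2
G(3): splits (0,2):0^2=2 (1,1):1^1=0 (0,1):0^1=1 -> mex({0, 1, 2}) = 3
G(4): splits (0,3):0^3=3 (1,2):1^2=3 (0,2):0^2=2 (1,1):1^1=0 -> mex({0, 2, 3}) = 1
G(5): splits (0,4):0^1=1 (1,3):1^3=2 (2,2):2^2=0 (0,3):0^3=3 (1,2):1^2=3 -> mex({0, 1, 2, 3}) = 4
G(6) = mex({0, 1, 2, 4}) = 3
G(7) = mex({0, 1, 3, 4, 5}) = 2
G(8) = mex({0, 2, 3, 5, 6}) = 1
G(9) = mex({0, 1, 2, 3, 6, 7}) = 4
G(10) = mex({0, 1, 3, 4, 5, 7}) = 2
G(11) = mex({0, 1, 2, 3, 4, 5}) = 6
G(12) = mex({0, 1, 2, 3, 5, 6, 7}) = 4
G(13) = mex({0, 2, 3, 4, 6, 7}) = 1
G(14) = mex({0, 1, 4, 5, 6, 7}) = 2
G(15) = mex({0, 1, 2, 3, 4, 5, 6}) = 7
G(16) = mex({0, 2, 3, 5, 6, 7}) = 1
G(17) = mex({0, 1, 2, 3, 5, 6, 7}) = 4
G(18) = mex({0, 1, 2, 4, 5, 6}) = 3
G(19) = mex({0, 1, 3, 4, 5, 7}) = 2
G(20) = mex({0, 2, 3, 4, 5, 6, 7}) = 1
G(21) = mex({0, 1, 2, 3, 5, 6, 7}) = 4
G(22) = mex({0, 1, 2, 3, 4, 5, 7}) = 6
G(23) = mex({0, 1, 2, 3, 4, 5, 6}) = 7
G(24) = mex({0, 1, 2, 3, 5, 6, 7}) = 4
G(25) = mex({0, 2, 3, 4, 6, 7}) = 1
G(26) = mex({0, 1, 3, 4, 5, 6, 7}) = 2
G(27) = mex({0, 1, 2, 3, 4, 5, 6, 7}) = 8
G(28) = mex({0, 1, 2, 3, 4, 6, 7, 8}) = 5
G(29) = mex({0, 1, 2, 3, 5, 6, 7, 8, 9}) = 4
G(30) = mex({0, 1, 2, 3, 4, 5, 6, 9, 10}) = 7
G(31) = mex({0, 1, 3, 4, 5, 7, 10, 11}) = 2
G(32) = mex({0, 2, 3, 4, 5, 6, 7, 9, 11}) = 1
G(33) = mex({0, 1, 2, 3, 4, 5, 6, 7, 9, 12}) = 8
G(34) = mex({0, 1, 2, 3, 4, 5, 7, 8, 11, 12}) = 6
G(35) = mex({0, 1, 2, 3, 4, 5, 6, 8, 9, 10, 11}) = 7
G(36) = mex({0, 1, 2, 3, 5, 6, 7, 9, 10}) = 4
G(37) = mex({0, 2, 3, 4, 6, 7, 9, 10, 11, 12}) = 1
G(38) = mex({0, 1, 3, 4, 5, 6, 7, 9, 10, 11, 12}) = 2
G(39) = mex({0, 1, 2, 4, 5, 6, 7, 9, 10, 12, 14}) = 3
G(40) = mex({0, 2, 3, 4, 6, 7, 11, 12, 14}) = 1
G(41) = mex({0, 1, 2, 3, 5, 6, 7, 9, 10, 11, 12}) = 4
G(42) = mex({0, 1, 2, 3, 4, 5, 6, 9, 10}) = 7
G(43) = mex({0, 1, 3, 4, 5, 7, 9, 10, 12, 15}) = 2
G(44) = mex({0, 2, 3, 4, 5, 6, 7, 9, 10, 12, 15}) = 1
G(45) = mex({0, 1, 2, 3, 4, 5, 6, 7, 9, 10, 12, 14}) = 8
G(46) = mex({0, 1, 3, 4, 5, 7, 8, 11, 12, 14}) = 2
G(47) = mex({0, 1, 2, 3, 4, 5, 6, 8, 9, 10, 11, 12}) = 7
Therefore G(47) = 7.

7


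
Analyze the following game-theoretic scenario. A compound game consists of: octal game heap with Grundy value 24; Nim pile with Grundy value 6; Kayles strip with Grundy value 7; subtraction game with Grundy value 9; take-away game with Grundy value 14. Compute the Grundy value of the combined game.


By the Sprague-Grundy theorem, the Grundy value of a sum of games is the XOR of individual Grundy values.
octal game heap: Grundy value = 24. Running XOR: 0 XOR 24 = 24
Nim pile: Grundy value = 6. Running XOR: 24 XOR 6 = 30
Kayles strip: Grundy value = 7. Running XOR: 30 XOR 7 = 25
subtraction game: Grundy value = 9. Running XOR: 25 XOR 9 = 16
take-away game: Grundy value = 14. Running XOR: 16 XOR 14 = 30
The combined Grundy value is 30.

30


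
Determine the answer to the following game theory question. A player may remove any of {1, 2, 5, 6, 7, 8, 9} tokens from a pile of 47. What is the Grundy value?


The subtraction set is S = {1, 2, 5, 6, 7, 8, 9}.
G(k) = mex{ G(k - s) : s in S, s <= k }. We compute iteratively: G(0) = 0.
G(1) = mex({0}) = 1
G(2) = mex({0, 1}) = 2
G(3) = mex({1, 2}) = 0
G(4) = mex({0, 2}) = 1
G(5) = mex({0, 1}) = 2
G(6) = mex({0, 1, 2}) = 3
G(7) = mex({0, 1, 2, 3}) = 4
G(8) = mex({0, 1, 2, 3, 4}) = 5
G(9) = mex({0, 1, 2, 4, 5}) = 3
G(10) = mex({0, 1, 2, 3, 5}) = 4
G(11) = mex({0, 1, 2, 3, 4}) = 5
G(12) = mex({0, 1, 2, 3, 4, 5}) = 6
G(13) = mex({1, 2, 3, 4, 5, 6}) = 0
G(14) = mex({0, 2, 3, 4, 5, 6}) = 1
G(15) = mex({0, 1, 3, 4, 5}) = 2
G(16) = mex({1, 2, 3, 4, 5}) = 0
G(17) = mex({0, 2, 3, 4, 5, 6}) = 1
G(18) = mex({0, 1, 3, 4, 5, 6}) = 2
G(19) = mex({0, 1, 2, 4, 5, 6}) = 3
G(20) = mex({0, 1, 2, 3, 5, 6}) = 4
G(21) = mex({0, 1, 2, 3, 4, 6}) = 5
Observe that G(13)..G(21) = 0, 1, 2, 0, 1, 2, 3, 4, 5 repeats G(0)..G(8) = 0, 1, 2, 0, 1, 2, 3, 4, 5.
For k >= max(S) = 9, G(k) is determined by the previous 9 values G(k-9)..G(k-1); a window of 9 consecutive values has recurred shifted by 13, so by induction G(k + 13) = G(k) for all k >= 0: the sequence is periodic from the start with period 13.
One period: G(0..12) = 0, 1, 2, 0, 1, 2, 3, 4, 5, 3, 4, 5, 6.
47 mod 13 = 8, so G(47) = G(8) = 5.

5


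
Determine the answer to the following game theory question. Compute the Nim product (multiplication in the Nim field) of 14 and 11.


Nim multiplication is bilinear over XOR: (u XOR v) * w = (u*w) XOR (v*w).
So we split each operand into its bit components and XOR the pairwise Nim products.
14 = 2 + 4 + 8 (as XOR of powers of 2).
11 = 1 + 2 + 8 (as XOR of powers of 2).
Using the standard Nim-product table on single bits:
  2*2 = 3,   2*4 = 8,   2*8 = 12,
  4*4 = 6,   4*8 = 11,  8*8 = 13,
and  1*x = x (identity), k*l = l*k (commutative).
Pairwise Nim products:
  2 * 1 = 2
  2 * 2 = 3
  2 * 8 = 12
  4 * 1 = 4
  4 * 2 = 8
  4 * 8 = 11
  8 * 1 = 8
  8 * 2 = 12
  8 * 8 = 13
XOR them: 2 XOR 3 XOR 12 XOR 4 XOR 8 XOR 11 XOR 8 XOR 12 XOR 13 = 3.
Result: 14 * 11 = 3 (in Nim).

3
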